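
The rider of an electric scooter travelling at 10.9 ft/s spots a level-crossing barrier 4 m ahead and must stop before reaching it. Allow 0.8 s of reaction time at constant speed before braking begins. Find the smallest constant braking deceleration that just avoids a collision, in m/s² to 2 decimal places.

Required deceleration ≈ 4.11 m/s²

10.9 ft/s × 0.3048 = 3.3223 m/s.
Distance covered during reaction = 3.3223 × 0.8 = 2.658 m.
Distance available for braking: 4 − 2.658 = 1.342 m.
v² = 2a·d ⇒ a = v²/(2d) = 3.3223² / (2 × 1.342) = 11.038 / 2.684 = 4.1125 m/s².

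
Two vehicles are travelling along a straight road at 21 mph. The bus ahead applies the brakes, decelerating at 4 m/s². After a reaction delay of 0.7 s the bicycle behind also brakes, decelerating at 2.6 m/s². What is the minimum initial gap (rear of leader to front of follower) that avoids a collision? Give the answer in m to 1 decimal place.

21 mph × 0.44704 = 9.3878 m/s.
Leader travels v²/(2a_L) = 88.131 / 8.000 = 11.016 m before stopping.
Follower covers v·t_r = 9.3878 × 0.7 = 6.571 m while reacting, then v²/(2a_F) = 88.131 / 5.200 = 16.948 m while braking, for a total of 6.571 + 16.948 = 23.519 m.
Since a_F ≤ a_L and the follower starts braking later, the follower is never slower than the leader, so the closest approach is when both have stopped.
Minimum gap = 23.519 − 11.016 = 12.503 m.

Minimum gap ≈ 12.5 m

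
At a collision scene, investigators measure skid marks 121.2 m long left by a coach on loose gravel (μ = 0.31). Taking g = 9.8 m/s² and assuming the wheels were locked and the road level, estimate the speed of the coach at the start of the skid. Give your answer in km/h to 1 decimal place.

Initial speed ≈ 97.7 km/h

Deceleration a = μg = 0.31 × 9.8 = 3.038 m/s².
v = √(2a·d) = √(2 × 3.038 × 121.2) = √736.411 = 27.1369 m/s.
= 27.1369 × 3.6 = 97.693 km/h.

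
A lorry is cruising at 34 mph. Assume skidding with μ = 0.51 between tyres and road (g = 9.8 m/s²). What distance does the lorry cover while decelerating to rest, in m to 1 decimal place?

34 mph × 0.44704 = 15.1994 m/s.
a = μg = 0.51 × 9.8 = 4.998 m/s².
Braking distance = v²/(2a) = 15.1994² / (2 × 4.998) = 231.022 / 9.996 = 23.111 m.

Braking distance ≈ 23.1 m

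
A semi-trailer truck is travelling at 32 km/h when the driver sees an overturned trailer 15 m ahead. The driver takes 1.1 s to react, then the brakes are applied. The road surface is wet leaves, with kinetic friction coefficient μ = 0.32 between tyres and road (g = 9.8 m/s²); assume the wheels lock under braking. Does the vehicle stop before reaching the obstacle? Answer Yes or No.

32 km/h ÷ 3.6 = 8.8889 m/s.
a = μg = 0.32 × 9.8 = 3.136 m/s².
Reaction distance = 8.8889 × 1.1 = 9.778 m.
Braking distance = v²/(2a) = 79.013 / 6.272 = 12.598 m.
Total stopping distance = 9.778 + 12.598 = 22.376 m, vs 15 m available — it cannot stop in time and overshoots by 22.376 − 15 = 7.376 m.

No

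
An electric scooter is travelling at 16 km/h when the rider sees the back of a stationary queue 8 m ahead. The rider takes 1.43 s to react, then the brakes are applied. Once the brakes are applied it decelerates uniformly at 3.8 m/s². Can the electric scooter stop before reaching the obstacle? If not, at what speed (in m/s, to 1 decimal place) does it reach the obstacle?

16 km/h ÷ 3.6 = 4.4444 m/s.
Reaction distance = 4.4444 × 1.43 = 6.355 m.
Braking distance needed to stop: v²/(2a) = 19.753 / 7.600 = 2.599 m, so total needed = 6.355 + 2.599 = 8.954 m > 8 m — it cannot stop.
Distance remaining when braking begins: 8 − 6.355 = 1.645 m.
v² = v₀² − 2a·d = 19.753 − 2 × 3.800 × 1.645 = 7.251 m²/s².
v = √7.251 = 2.693 m/s.

No — it strikes the obstacle at 2.7 m/s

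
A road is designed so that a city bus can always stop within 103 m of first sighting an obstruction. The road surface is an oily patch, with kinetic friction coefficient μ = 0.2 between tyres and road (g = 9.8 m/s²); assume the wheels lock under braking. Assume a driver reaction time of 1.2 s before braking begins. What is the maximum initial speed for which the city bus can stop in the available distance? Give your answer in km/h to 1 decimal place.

a = μg = 0.2 × 9.8 = 1.960 m/s².
Stopping distance: v·t_r + v²/(2a) = 103 with t_r = 1.2 s and a = 1.960 m/s².
So v² + 4.704 v − 403.76 = 0.
Positive root: v = −a·t_r + √((a·t_r)² + 2a·d) = −2.352 + √(5.532 + 403.76) = 17.8790 m/s.
17.8790 m/s × 3.6 = 64.364 km/h.

Maximum speed ≈ 64.4 km/h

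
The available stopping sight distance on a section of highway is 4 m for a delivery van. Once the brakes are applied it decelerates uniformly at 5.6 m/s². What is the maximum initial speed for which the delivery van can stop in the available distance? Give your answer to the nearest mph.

Maximum speed ≈ 15 mph

v²/(2a) = d ⇒ v = √(2 × 5.600 × 4) = √44.80 = 6.6933 m/s.
6.6933 m/s ÷ 0.44704 = 14.972 mph.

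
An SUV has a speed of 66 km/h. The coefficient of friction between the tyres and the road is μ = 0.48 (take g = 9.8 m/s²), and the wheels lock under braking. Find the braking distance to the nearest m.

66 km/h ÷ 3.6 = 18.3333 m/s.
a = μg = 0.48 × 9.8 = 4.704 m/s².
Braking distance = v²/(2a) = 18.3333² / (2 × 4.704) = 336.110 / 9.408 = 35.726 m.

Braking distance ≈ 36 m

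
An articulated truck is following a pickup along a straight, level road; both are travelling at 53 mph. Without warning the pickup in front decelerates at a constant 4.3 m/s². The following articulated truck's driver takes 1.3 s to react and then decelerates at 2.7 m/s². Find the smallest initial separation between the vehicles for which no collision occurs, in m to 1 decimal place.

53 mph × 0.44704 = 23.6931 m/s.
Leader travels v²/(2a_L) = 561.363 / 8.600 = 65.275 m before stopping.
Follower covers v·t_r = 23.6931 × 1.3 = 30.801 m while reacting, then v²/(2a_F) = 561.363 / 5.400 = 103.956 m while braking, for a total of 30.801 + 103.956 = 134.757 m.
Since a_F ≤ a_L and the follower starts braking later, the follower is never slower than the leader, so the closest approach is when both have stopped.
Minimum gap = 134.757 − 65.275 = 69.482 m.

Minimum gap ≈ 69.5 m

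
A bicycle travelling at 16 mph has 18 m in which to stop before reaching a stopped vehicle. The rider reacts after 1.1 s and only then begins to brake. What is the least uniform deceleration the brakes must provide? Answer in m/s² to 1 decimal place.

Required deceleration ≈ 2.5 m/s²

16 mph × 0.44704 = 7.1526 m/s.
Distance covered during reaction = 7.1526 × 1.1 = 7.868 m.
Distance available for braking: 18 − 7.868 = 10.132 m.
v² = 2a·d ⇒ a = v²/(2d) = 7.1526² / (2 × 10.132) = 51.160 / 20.264 = 2.5247 m/s².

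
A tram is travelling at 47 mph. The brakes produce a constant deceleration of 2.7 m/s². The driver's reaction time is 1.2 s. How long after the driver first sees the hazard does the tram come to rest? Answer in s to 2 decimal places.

47 mph × 0.44704 = 21.0109 m/s.
Braking time = v/a = 21.0109 / 2.700 = 7.782 s.
Total = 1.2 + 7.782 = 8.982 s.

Total time ≈ 8.98 s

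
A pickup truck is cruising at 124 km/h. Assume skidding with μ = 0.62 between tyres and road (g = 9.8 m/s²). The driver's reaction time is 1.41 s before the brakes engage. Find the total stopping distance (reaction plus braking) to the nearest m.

124 km/h ÷ 3.6 = 34.4444 m/s.
a = μg = 0.62 × 9.8 = 6.076 m/s².
Reaction distance = v·t_r = 34.4444 × 1.41 = 48.567 m.
Braking distance = v²/(2a) = 34.4444² / (2 × 6.076) = 1186.417 / 12.152 = 97.631 m.
Total = 48.567 + 97.631 = 146.198 m.

Total stopping distance ≈ 146 m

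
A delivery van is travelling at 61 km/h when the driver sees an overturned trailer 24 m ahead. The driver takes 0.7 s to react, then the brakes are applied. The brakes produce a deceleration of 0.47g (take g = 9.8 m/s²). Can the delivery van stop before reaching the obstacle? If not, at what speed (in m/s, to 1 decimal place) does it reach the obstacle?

61 km/h ÷ 3.6 = 16.9444 m/s.
a = 0.47 × 9.8 = 4.606 m/s².
Reaction distance = 16.9444 × 0.7 = 11.861 m.
Braking distance needed to stop: v²/(2a) = 287.113 / 9.212 = 31.167 m, so total needed = 11.861 + 31.167 = 43.028 m > 24 m — it cannot stop.
Distance remaining when braking begins: 24 − 11.861 = 12.139 m.
v² = v₀² − 2a·d = 287.113 − 2 × 4.606 × 12.139 = 175.289 m²/s².
v = √175.289 = 13.240 m/s.

No — it strikes the obstacle at 13.2 m/s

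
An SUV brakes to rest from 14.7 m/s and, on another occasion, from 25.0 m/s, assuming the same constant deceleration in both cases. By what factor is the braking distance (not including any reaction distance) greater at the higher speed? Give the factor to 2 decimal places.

Factor ≈ 2.89

Braking distance d = v²/(2a), so with a fixed, d ∝ v².
Factor = (25.0/14.7)² = 1.7007² = 2.8924.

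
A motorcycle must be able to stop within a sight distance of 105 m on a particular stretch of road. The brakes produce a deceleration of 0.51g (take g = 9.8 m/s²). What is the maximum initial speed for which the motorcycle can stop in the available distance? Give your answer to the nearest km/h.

a = 0.51 × 9.8 = 4.998 m/s².
v²/(2a) = d ⇒ v = √(2 × 4.998 × 105) = √1049.58 = 32.3972 m/s.
32.3972 m/s × 3.6 = 116.630 km/h.

Maximum speed ≈ 117 km/h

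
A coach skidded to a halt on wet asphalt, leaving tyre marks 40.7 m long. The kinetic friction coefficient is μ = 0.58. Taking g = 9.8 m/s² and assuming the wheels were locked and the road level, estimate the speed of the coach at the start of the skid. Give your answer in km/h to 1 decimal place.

Initial speed ≈ 77.4 km/h

Deceleration a = μg = 0.58 × 9.8 = 5.684 m/s².
v = √(2a·d) = √(2 × 5.684 × 40.7) = √462.678 = 21.5100 m/s.
= 21.5100 × 3.6 = 77.436 km/h.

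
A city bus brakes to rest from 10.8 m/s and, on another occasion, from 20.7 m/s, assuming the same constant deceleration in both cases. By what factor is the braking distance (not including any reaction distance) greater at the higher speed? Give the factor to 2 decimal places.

Factor ≈ 3.67

Braking distance d = v²/(2a), so with a fixed, d ∝ v².
Factor = (20.7/10.8)² = 1.9167² = 3.6737.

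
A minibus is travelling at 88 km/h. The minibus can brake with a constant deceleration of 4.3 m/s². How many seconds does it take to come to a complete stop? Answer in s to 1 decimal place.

88 km/h ÷ 3.6 = 24.4444 m/s.
Braking time = v/a = 24.4444 / 4.300 = 5.685 s.

Braking time ≈ 5.7 s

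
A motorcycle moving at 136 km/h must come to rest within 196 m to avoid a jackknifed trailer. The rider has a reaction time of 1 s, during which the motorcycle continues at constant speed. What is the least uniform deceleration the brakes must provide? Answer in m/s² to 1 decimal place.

Required deceleration ≈ 4.5 m/s²

136 km/h ÷ 3.6 = 37.7778 m/s.
Distance covered during reaction = 37.7778 × 1 = 37.778 m.
Distance available for braking: 196 − 37.778 = 158.222 m.
v² = 2a·d ⇒ a = v²/(2d) = 37.7778² / (2 × 158.222) = 1427.162 / 316.444 = 4.5100 m/s².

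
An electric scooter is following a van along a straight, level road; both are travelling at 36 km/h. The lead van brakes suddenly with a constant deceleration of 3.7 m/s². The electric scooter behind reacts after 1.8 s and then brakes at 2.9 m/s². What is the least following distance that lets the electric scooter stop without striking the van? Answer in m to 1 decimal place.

Minimum gap ≈ 21.7 m

36 km/h ÷ 3.6 = 10.0000 m/s.
Leader travels v²/(2a_L) = 100.000 / 7.400 = 13.514 m before stopping.
Follower covers v·t_r = 10.0000 × 1.8 = 18.000 m while reacting, then v²/(2a_F) = 100.000 / 5.800 = 17.241 m while braking, for a total of 18.000 + 17.241 = 35.241 m.
Since a_F ≤ a_L and the follower starts braking later, the follower is never slower than the leader, so the closest approach is when both have stopped.
Minimum gap = 35.241 − 13.514 = 21.727 m.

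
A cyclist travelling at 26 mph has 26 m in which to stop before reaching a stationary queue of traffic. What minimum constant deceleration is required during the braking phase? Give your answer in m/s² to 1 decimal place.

26 mph × 0.44704 = 11.6230 m/s.
v² = 2a·d ⇒ a = v²/(2d) = 11.6230² / (2 × 26.000) = 135.094 / 52.000 = 2.5980 m/s².

Required deceleration ≈ 2.6 m/s²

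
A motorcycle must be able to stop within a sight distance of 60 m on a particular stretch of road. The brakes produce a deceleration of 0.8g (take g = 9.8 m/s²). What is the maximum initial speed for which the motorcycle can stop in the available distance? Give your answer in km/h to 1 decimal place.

Maximum speed ≈ 110.4 km/h

a = 0.8 × 9.8 = 7.840 m/s².
v²/(2a) = d ⇒ v = √(2 × 7.840 × 60) = √940.80 = 30.6725 m/s.
30.6725 m/s × 3.6 = 110.421 km/h.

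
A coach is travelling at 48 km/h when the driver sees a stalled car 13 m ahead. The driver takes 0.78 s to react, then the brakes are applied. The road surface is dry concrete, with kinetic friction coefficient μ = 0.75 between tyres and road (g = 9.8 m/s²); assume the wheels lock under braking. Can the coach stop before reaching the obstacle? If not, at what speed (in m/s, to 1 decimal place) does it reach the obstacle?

48 km/h ÷ 3.6 = 13.3333 m/s.
a = μg = 0.75 × 9.8 = 7.350 m/s².
Reaction distance = 13.3333 × 0.78 = 10.400 m.
Braking distance needed to stop: v²/(2a) = 177.777 / 14.700 = 12.094 m, so total needed = 10.400 + 12.094 = 22.494 m > 13 m — it cannot stop.
Distance remaining when braking begins: 13 − 10.400 = 2.600 m.
v² = v₀² − 2a·d = 177.777 − 2 × 7.350 × 2.600 = 139.557 m²/s².
v = √139.557 = 11.813 m/s.

No — it strikes the obstacle at 11.8 m/s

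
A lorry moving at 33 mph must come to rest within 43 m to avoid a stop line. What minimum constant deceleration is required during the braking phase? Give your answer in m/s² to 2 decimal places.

Required deceleration ≈ 2.53 m/s²

33 mph × 0.44704 = 14.7523 m/s.
v² = 2a·d ⇒ a = v²/(2d) = 14.7523² / (2 × 43.000) = 217.630 / 86.000 = 2.5306 m/s².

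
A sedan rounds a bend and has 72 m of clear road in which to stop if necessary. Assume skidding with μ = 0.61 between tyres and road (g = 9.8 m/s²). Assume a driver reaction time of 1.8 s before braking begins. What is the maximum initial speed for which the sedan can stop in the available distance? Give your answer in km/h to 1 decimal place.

a = μg = 0.61 × 9.8 = 5.978 m/s².
Stopping distance: v·t_r + v²/(2a) = 72 with t_r = 1.8 s and a = 5.978 m/s².
So v² + 21.521 v − 860.83 = 0.
Positive root: v = −a·t_r + √((a·t_r)² + 2a·d) = −10.760 + √(115.778 + 860.83) = 20.4907 m/s.
20.4907 m/s × 3.6 = 73.767 km/h.

Maximum speed ≈ 73.8 km/h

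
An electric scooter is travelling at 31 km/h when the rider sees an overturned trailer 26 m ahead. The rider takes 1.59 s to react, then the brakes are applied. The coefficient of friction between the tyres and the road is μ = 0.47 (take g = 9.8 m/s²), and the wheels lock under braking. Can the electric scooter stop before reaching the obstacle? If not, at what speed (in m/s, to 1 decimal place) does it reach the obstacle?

Yes — it stops about 4.3 m short of the obstacle, so it never reaches it

31 km/h ÷ 3.6 = 8.6111 m/s.
a = μg = 0.47 × 9.8 = 4.606 m/s².
Reaction distance = 8.6111 × 1.59 = 13.692 m.
Braking distance = v²/(2a) = 74.151 / 9.212 = 8.049 m.
Total stopping distance = 13.692 + 8.049 = 21.741 m, vs 26 m available — it stops with 26 − 21.741 = 4.259 m to spare.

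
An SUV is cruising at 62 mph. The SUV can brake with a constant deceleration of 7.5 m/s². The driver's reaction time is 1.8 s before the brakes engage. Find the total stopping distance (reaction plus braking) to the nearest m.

62 mph × 0.44704 = 27.7165 m/s.
Reaction distance = v·t_r = 27.7165 × 1.8 = 49.890 m.
Braking distance = v²/(2a) = 27.7165² / (2 × 7.500) = 768.204 / 15.000 = 51.214 m.
Total = 49.890 + 51.214 = 101.104 m.

Total stopping distance ≈ 101 m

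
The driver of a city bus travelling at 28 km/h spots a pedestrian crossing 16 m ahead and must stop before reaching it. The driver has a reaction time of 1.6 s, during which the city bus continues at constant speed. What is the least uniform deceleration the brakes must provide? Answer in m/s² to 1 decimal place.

Required deceleration ≈ 8.5 m/s²

28 km/h ÷ 3.6 = 7.7778 m/s.
Distance covered during reaction = 7.7778 × 1.6 = 12.444 m.
Distance available for braking: 16 − 12.444 = 3.556 m.
v² = 2a·d ⇒ a = v²/(2d) = 7.7778² / (2 × 3.556) = 60.494 / 7.112 = 8.5059 m/s².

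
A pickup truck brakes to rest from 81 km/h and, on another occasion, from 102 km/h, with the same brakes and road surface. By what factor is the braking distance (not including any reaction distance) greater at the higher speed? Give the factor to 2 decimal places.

Braking distance d = v²/(2a), so with a fixed, d ∝ v².
Factor = (102/81)² = 1.2593² = 1.5858.

Factor ≈ 1.59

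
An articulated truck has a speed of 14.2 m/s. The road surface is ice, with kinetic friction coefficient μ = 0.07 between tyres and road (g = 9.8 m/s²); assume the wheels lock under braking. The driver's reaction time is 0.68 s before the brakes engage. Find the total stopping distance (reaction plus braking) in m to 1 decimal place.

Total stopping distance ≈ 156.6 m

a = μg = 0.07 × 9.8 = 0.686 m/s².
Reaction distance = v·t_r = 14.2000 × 0.68 = 9.656 m.
Braking distance = v²/(2a) = 14.2000² / (2 × 0.686) = 201.640 / 1.372 = 146.968 m.
Total = 9.656 + 146.968 = 156.624 m.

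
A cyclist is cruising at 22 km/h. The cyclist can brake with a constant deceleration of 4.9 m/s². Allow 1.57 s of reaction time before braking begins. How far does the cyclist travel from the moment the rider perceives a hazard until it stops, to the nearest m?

22 km/h ÷ 3.6 = 6.1111 m/s.
Reaction distance = v·t_r = 6.1111 × 1.57 = 9.594 m.
Braking distance = v²/(2a) = 6.1111² / (2 × 4.900) = 37.346 / 9.800 = 3.811 m.
Total = 9.594 + 3.811 = 13.405 m.

Total stopping distance ≈ 13 m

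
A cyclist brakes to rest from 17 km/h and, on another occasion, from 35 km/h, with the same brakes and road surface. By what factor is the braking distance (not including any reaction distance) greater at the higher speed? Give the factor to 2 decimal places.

Braking distance d = v²/(2a), so with a fixed, d ∝ v².
Factor = (35/17)² = 2.0588² = 4.2387.

Factor ≈ 4.24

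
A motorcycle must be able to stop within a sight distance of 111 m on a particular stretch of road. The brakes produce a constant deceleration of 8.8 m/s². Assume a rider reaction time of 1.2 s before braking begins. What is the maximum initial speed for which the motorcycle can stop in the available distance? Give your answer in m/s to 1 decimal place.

Maximum speed ≈ 34.9 m/s

Stopping distance: v·t_r + v²/(2a) = 111 with t_r = 1.2 s and a = 8.800 m/s².
So v² + 21.120 v − 1953.60 = 0.
Positive root: v = −a·t_r + √((a·t_r)² + 2a·d) = −10.560 + √(111.514 + 1953.60) = 34.8835 m/s.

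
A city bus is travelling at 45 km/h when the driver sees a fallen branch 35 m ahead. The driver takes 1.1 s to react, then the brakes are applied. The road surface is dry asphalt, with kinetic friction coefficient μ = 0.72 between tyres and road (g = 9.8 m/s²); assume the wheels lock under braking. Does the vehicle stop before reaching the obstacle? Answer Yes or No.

Yes

45 km/h ÷ 3.6 = 12.5000 m/s.
a = μg = 0.72 × 9.8 = 7.056 m/s².
Reaction distance = 12.5000 × 1.1 = 13.750 m.
Braking distance = v²/(2a) = 156.250 / 14.112 = 11.072 m.
Total stopping distance = 13.750 + 11.072 = 24.822 m, vs 35 m available — it stops with 35 − 24.822 = 10.178 m to spare.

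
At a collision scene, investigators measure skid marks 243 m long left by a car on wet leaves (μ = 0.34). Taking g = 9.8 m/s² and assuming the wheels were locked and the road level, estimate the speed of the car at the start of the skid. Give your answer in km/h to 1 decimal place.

Deceleration a = μg = 0.34 × 9.8 = 3.332 m/s².
v = √(2a·d) = √(2 × 3.332 × 243) = √1619.352 = 40.2412 m/s.
= 40.2412 × 3.6 = 144.868 km/h.

Initial speed ≈ 144.9 km/h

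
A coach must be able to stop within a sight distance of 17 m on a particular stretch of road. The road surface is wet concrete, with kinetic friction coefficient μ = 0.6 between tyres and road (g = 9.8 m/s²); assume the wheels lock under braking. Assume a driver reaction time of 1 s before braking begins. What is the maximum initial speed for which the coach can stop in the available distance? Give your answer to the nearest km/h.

a = μg = 0.6 × 9.8 = 5.880 m/s².
Stopping distance: v·t_r + v²/(2a) = 17 with t_r = 1 s and a = 5.880 m/s².
So v² + 11.760 v − 199.92 = 0.
Positive root: v = −a·t_r + √((a·t_r)² + 2a·d) = −5.880 + √(34.574 + 199.92) = 9.4332 m/s.
9.4332 m/s × 3.6 = 33.960 km/h.

Maximum speed ≈ 34 km/h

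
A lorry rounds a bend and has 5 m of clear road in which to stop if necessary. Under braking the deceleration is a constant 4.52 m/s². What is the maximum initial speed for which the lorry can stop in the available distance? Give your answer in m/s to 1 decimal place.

v²/(2a) = d ⇒ v = √(2 × 4.520 × 5) = √45.20 = 6.7231 m/s.

Maximum speed ≈ 6.7 m/s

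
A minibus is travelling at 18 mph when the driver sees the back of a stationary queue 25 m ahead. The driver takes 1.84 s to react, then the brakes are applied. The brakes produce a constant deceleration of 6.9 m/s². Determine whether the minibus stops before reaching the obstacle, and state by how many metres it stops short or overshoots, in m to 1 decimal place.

Yes — it stops 5.5 m short of the obstacle

18 mph × 0.44704 = 8.0467 m/s.
Reaction distance = 8.0467 × 1.84 = 14.806 m.
Braking distance = v²/(2a) = 64.749 / 13.800 = 4.692 m.
Total stopping distance = 14.806 + 4.692 = 19.498 m, vs 25 m available — it stops with 25 − 19.498 = 5.502 m to spare.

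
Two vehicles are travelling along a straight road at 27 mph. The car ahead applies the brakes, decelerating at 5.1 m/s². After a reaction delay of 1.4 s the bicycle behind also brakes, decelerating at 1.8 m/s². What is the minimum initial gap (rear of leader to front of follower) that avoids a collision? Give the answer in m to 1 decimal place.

27 mph × 0.44704 = 12.0701 m/s.
Leader travels v²/(2a_L) = 145.687 / 10.200 = 14.283 m before stopping.
Follower covers v·t_r = 12.0701 × 1.4 = 16.898 m while reacting, then v²/(2a_F) = 145.687 / 3.600 = 40.469 m while braking, for a total of 16.898 + 40.469 = 57.367 m.
Since a_F ≤ a_L and the follower starts braking later, the follower is never slower than the leader, so the closest approach is when both have stopped.
Minimum gap = 57.367 − 14.283 = 43.084 m.

Minimum gap ≈ 43.1 m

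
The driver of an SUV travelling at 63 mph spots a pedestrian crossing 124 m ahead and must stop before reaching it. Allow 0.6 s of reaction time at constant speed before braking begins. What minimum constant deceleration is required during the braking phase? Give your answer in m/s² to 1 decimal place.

63 mph × 0.44704 = 28.1635 m/s.
Distance covered during reaction = 28.1635 × 0.6 = 16.898 m.
Distance available for braking: 124 − 16.898 = 107.102 m.
v² = 2a·d ⇒ a = v²/(2d) = 28.1635² / (2 × 107.102) = 793.183 / 214.204 = 3.7029 m/s².

Required deceleration ≈ 3.7 m/s²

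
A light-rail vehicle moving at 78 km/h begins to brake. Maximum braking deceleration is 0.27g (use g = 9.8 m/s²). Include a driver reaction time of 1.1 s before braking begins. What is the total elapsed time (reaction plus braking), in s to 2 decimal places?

78 km/h ÷ 3.6 = 21.6667 m/s.
a = 0.27 × 9.8 = 2.646 m/s².
Braking time = v/a = 21.6667 / 2.646 = 8.188 s.
Total = 1.1 + 8.188 = 9.288 s.

Total time ≈ 9.29 s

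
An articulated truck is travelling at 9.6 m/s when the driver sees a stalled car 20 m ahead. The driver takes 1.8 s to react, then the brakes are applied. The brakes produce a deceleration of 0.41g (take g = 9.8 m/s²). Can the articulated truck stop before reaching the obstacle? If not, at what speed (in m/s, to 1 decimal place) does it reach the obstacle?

a = 0.41 × 9.8 = 4.018 m/s².
Reaction distance = 9.6000 × 1.8 = 17.280 m.
Braking distance needed to stop: v²/(2a) = 92.160 / 8.036 = 11.468 m, so total needed = 17.280 + 11.468 = 28.748 m > 20 m — it cannot stop.
Distance remaining when braking begins: 20 − 17.280 = 2.720 m.
v² = v₀² − 2a·d = 92.160 − 2 × 4.018 × 2.720 = 70.302 m²/s².
v = √70.302 = 8.385 m/s.

No — it strikes the obstacle at 8.4 m/s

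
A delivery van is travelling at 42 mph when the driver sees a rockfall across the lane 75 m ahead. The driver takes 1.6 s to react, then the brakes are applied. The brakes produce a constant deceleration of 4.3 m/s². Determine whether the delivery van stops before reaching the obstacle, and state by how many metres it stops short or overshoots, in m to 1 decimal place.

42 mph × 0.44704 = 18.7757 m/s.
Reaction distance = 18.7757 × 1.6 = 30.041 m.
Braking distance = v²/(2a) = 352.527 / 8.600 = 40.992 m.
Total stopping distance = 30.041 + 40.992 = 71.033 m, vs 75 m available — it stops with 75 − 71.033 = 3.967 m to spare.

Yes — it stops 4.0 m short of the obstacle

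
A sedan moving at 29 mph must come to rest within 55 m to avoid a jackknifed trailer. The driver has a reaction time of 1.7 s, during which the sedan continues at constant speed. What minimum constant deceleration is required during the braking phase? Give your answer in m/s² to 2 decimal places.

Required deceleration ≈ 2.55 m/s²

29 mph × 0.44704 = 12.9642 m/s.
Distance covered during reaction = 12.9642 × 1.7 = 22.039 m.
Distance available for braking: 55 − 22.039 = 32.961 m.
v² = 2a·d ⇒ a = v²/(2d) = 12.9642² / (2 × 32.961) = 168.070 / 65.922 = 2.5495 m/s².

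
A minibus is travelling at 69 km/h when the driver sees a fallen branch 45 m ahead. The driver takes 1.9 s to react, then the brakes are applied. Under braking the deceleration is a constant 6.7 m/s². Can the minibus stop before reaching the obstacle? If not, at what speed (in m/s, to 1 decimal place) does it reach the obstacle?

No — it strikes the obstacle at 15.9 m/s

69 km/h ÷ 3.6 = 19.1667 m/s.
Reaction distance = 19.1667 × 1.9 = 36.417 m.
Braking distance needed to stop: v²/(2a) = 367.362 / 13.400 = 27.415 m, so total needed = 36.417 + 27.415 = 63.832 m > 45 m — it cannot stop.
Distance remaining when braking begins: 45 − 36.417 = 8.583 m.
v² = v₀² − 2a·d = 367.362 − 2 × 6.700 × 8.583 = 252.350 m²/s².
v = √252.350 = 15.886 m/s.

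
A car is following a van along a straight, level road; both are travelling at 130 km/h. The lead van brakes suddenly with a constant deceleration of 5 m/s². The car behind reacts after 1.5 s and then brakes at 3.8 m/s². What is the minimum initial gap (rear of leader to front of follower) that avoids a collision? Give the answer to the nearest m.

130 km/h ÷ 3.6 = 36.1111 m/s.
Leader travels v²/(2a_L) = 1304.012 / 10.000 = 130.401 m before stopping.
Follower covers v·t_r = 36.1111 × 1.5 = 54.167 m while reacting, then v²/(2a_F) = 1304.012 / 7.600 = 171.581 m while braking, for a total of 54.167 + 171.581 = 225.748 m.
Since a_F ≤ a_L and the follower starts braking later, the follower is never slower than the leader, so the closest approach is when both have stopped.
Minimum gap = 225.748 − 130.401 = 95.347 m.

Minimum gap ≈ 95 m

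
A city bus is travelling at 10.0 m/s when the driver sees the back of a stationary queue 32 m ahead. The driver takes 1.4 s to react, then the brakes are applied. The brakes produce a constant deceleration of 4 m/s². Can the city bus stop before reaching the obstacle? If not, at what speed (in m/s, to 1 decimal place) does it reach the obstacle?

Yes — it stops about 5.5 m short of the obstacle, so it never reaches it

Reaction distance = 10.0000 × 1.4 = 14.000 m.
Braking distance = v²/(2a) = 100.000 / 8.000 = 12.500 m.
Total stopping distance = 14.000 + 12.500 = 26.500 m, vs 32 m available — it stops with 32 − 26.500 = 5.500 m to spare.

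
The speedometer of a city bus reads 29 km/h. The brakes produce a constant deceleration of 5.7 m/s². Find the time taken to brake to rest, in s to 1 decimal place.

Braking time ≈ 1.4 s

29 km/h ÷ 3.6 = 8.0556 m/s.
Braking time = v/a = 8.0556 / 5.700 = 1.413 s.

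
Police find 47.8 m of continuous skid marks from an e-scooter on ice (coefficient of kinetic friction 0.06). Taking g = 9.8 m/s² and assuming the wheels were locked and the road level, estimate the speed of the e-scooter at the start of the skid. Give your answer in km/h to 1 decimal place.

Deceleration a = μg = 0.06 × 9.8 = 0.588 m/s².
v = √(2a·d) = √(2 × 0.588 × 47.8) = √56.213 = 7.4975 m/s.
= 7.4975 × 3.6 = 26.991 km/h.

Initial speed ≈ 27.0 km/h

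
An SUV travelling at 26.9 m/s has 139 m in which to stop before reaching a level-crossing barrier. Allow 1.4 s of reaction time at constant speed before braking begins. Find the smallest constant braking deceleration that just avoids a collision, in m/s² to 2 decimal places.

Distance covered during reaction = 26.9000 × 1.4 = 37.660 m.
Distance available for braking: 139 − 37.660 = 101.340 m.
v² = 2a·d ⇒ a = v²/(2d) = 26.9000² / (2 × 101.340) = 723.610 / 202.680 = 3.5702 m/s².

Required deceleration ≈ 3.57 m/s²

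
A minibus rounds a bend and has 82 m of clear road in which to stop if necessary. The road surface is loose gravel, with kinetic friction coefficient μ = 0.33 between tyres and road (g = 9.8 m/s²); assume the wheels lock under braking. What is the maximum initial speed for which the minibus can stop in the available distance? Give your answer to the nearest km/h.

Maximum speed ≈ 83 km/h

a = μg = 0.33 × 9.8 = 3.234 m/s².
v²/(2a) = d ⇒ v = √(2 × 3.234 × 82) = √530.38 = 23.0300 m/s.
23.0300 m/s × 3.6 = 82.908 km/h.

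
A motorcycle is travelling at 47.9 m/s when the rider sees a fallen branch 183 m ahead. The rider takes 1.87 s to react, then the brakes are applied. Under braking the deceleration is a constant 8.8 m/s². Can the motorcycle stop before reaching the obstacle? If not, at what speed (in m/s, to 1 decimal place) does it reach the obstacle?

No — it strikes the obstacle at 25.5 m/s

Reaction distance = 47.9000 × 1.87 = 89.573 m.
Braking distance needed to stop: v²/(2a) = 2294.410 / 17.600 = 130.364 m, so total needed = 89.573 + 130.364 = 219.937 m > 183 m — it cannot stop.
Distance remaining when braking begins: 183 − 89.573 = 93.427 m.
v² = v₀² − 2a·d = 2294.410 − 2 × 8.800 × 93.427 = 650.095 m²/s².
v = √650.095 = 25.497 m/s.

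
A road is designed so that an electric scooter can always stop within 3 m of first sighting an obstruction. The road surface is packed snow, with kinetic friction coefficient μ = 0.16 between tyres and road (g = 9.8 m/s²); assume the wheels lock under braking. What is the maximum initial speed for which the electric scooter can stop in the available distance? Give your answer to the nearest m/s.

a = μg = 0.16 × 9.8 = 1.568 m/s².
v²/(2a) = d ⇒ v = √(2 × 1.568 × 3) = √9.41 = 3.0676 m/s.

Maximum speed ≈ 3 m/s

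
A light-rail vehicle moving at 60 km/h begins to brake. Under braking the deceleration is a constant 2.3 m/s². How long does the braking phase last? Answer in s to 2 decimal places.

60 km/h ÷ 3.6 = 16.6667 m/s.
Braking time = v/a = 16.6667 / 2.300 = 7.246 s.

Braking time ≈ 7.25 s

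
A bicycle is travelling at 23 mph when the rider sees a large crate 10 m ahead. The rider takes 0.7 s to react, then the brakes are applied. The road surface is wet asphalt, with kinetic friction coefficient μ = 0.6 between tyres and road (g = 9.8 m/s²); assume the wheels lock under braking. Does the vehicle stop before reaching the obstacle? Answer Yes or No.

No

23 mph × 0.44704 = 10.2819 m/s.
a = μg = 0.6 × 9.8 = 5.880 m/s².
Reaction distance = 10.2819 × 0.7 = 7.197 m.
Braking distance = v²/(2a) = 105.717 / 11.760 = 8.990 m.
Total stopping distance = 7.197 + 8.990 = 16.187 m, vs 10 m available — it cannot stop in time and overshoots by 16.187 − 10 = 6.187 m.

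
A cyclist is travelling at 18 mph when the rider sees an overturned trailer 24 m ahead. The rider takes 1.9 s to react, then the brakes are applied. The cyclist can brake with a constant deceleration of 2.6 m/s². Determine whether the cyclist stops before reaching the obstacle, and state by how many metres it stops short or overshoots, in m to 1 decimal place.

18 mph × 0.44704 = 8.0467 m/s.
Reaction distance = 8.0467 × 1.9 = 15.289 m.
Braking distance = v²/(2a) = 64.749 / 5.200 = 12.452 m.
Total stopping distance = 15.289 + 12.452 = 27.741 m, vs 24 m available — it cannot stop in time and overshoots by 27.741 − 24 = 3.741 m.

No — it overshoots by 3.7 m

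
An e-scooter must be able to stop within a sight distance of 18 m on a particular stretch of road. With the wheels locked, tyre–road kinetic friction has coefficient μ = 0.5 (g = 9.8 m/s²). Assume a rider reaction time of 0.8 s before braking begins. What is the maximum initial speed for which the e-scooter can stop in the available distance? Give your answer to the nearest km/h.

a = μg = 0.5 × 9.8 = 4.900 m/s².
Stopping distance: v·t_r + v²/(2a) = 18 with t_r = 0.8 s and a = 4.900 m/s².
So v² + 7.840 v − 176.40 = 0.
Positive root: v = −a·t_r + √((a·t_r)² + 2a·d) = −3.920 + √(15.366 + 176.40) = 9.9280 m/s.
9.9280 m/s × 3.6 = 35.741 km/h.

Maximum speed ≈ 36 km/h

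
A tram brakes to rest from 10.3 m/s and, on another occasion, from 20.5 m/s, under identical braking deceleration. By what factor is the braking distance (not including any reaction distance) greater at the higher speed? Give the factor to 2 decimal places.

Factor ≈ 3.96

Braking distance d = v²/(2a), so with a fixed, d ∝ v².
Factor = (20.5/10.3)² = 1.9903² = 3.9613.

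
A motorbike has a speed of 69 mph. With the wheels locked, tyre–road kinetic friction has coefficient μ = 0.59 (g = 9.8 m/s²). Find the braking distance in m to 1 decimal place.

Braking distance ≈ 82.3 m

69 mph × 0.44704 = 30.8458 m/s.
a = μg = 0.59 × 9.8 = 5.782 m/s².
Braking distance = v²/(2a) = 30.8458² / (2 × 5.782) = 951.463 / 11.564 = 82.278 m.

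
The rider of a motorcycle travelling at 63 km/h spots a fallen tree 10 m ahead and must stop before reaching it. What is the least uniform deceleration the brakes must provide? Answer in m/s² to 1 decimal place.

63 km/h ÷ 3.6 = 17.5000 m/s.
v² = 2a·d ⇒ a = v²/(2d) = 17.5000² / (2 × 10.000) = 306.250 / 20.000 = 15.3125 m/s².

Required deceleration ≈ 15.3 m/s²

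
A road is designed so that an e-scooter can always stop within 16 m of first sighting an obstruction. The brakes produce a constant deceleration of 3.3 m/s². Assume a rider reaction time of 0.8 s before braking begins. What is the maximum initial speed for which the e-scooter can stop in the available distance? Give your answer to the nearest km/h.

Maximum speed ≈ 29 km/h

Stopping distance: v·t_r + v²/(2a) = 16 with t_r = 0.8 s and a = 3.300 m/s².
So v² + 5.280 v − 105.60 = 0.
Positive root: v = −a·t_r + √((a·t_r)² + 2a·d) = −2.640 + √(6.970 + 105.60) = 7.9699 m/s.
7.9699 m/s × 3.6 = 28.692 km/h.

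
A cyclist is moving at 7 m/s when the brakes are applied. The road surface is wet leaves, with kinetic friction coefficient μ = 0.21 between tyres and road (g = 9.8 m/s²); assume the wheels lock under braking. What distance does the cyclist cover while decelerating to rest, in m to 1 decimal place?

Braking distance ≈ 11.9 m

a = μg = 0.21 × 9.8 = 2.058 m/s².
Braking distance = v²/(2a) = 7.0000² / (2 × 2.058) = 49.000 / 4.116 = 11.905 m.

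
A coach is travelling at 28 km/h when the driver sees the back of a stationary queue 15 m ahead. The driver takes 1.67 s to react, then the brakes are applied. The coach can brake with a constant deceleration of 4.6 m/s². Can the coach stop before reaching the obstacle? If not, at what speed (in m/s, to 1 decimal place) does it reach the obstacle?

No — it strikes the obstacle at 6.5 m/s

28 km/h ÷ 3.6 = 7.7778 m/s.
Reaction distance = 7.7778 × 1.67 = 12.989 m.
Braking distance needed to stop: v²/(2a) = 60.494 / 9.200 = 6.575 m, so total needed = 12.989 + 6.575 = 19.564 m > 15 m — it cannot stop.
Distance remaining when braking begins: 15 − 12.989 = 2.011 m.
v² = v₀² − 2a·d = 60.494 − 2 × 4.600 × 2.011 = 41.993 m²/s².
v = √41.993 = 6.480 m/s.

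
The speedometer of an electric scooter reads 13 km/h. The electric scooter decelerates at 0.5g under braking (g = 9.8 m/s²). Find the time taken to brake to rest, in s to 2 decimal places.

Braking time ≈ 0.74 s

13 km/h ÷ 3.6 = 3.6111 m/s.
a = 0.5 × 9.8 = 4.900 m/s².
Braking time = v/a = 3.6111 / 4.900 = 0.737 s.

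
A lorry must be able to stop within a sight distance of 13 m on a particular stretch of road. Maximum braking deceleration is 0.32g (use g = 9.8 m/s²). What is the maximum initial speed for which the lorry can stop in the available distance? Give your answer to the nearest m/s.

Maximum speed ≈ 9 m/s

a = 0.32 × 9.8 = 3.136 m/s².
v²/(2a) = d ⇒ v = √(2 × 3.136 × 13) = √81.54 = 9.0300 m/s.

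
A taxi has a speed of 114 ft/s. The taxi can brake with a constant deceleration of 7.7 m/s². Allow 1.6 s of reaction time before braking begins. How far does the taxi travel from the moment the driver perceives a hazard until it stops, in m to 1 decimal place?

Total stopping distance ≈ 134.0 m

114 ft/s × 0.3048 = 34.7472 m/s.
Reaction distance = v·t_r = 34.7472 × 1.6 = 55.596 m.
Braking distance = v²/(2a) = 34.7472² / (2 × 7.700) = 1207.368 / 15.400 = 78.401 m.
Total = 55.596 + 78.401 = 133.997 m.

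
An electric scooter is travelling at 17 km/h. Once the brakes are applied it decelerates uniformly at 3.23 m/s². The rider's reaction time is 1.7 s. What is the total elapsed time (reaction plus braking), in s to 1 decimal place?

Total time ≈ 3.2 s

17 km/h ÷ 3.6 = 4.7222 m/s.
Braking time = v/a = 4.7222 / 3.230 = 1.462 s.
Total = 1.7 + 1.462 = 3.162 s.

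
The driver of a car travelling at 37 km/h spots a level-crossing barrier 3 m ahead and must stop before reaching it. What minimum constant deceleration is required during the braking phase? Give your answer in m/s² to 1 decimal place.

37 km/h ÷ 3.6 = 10.2778 m/s.
v² = 2a·d ⇒ a = v²/(2d) = 10.2778² / (2 × 3.000) = 105.633 / 6.000 = 17.6055 m/s².

Required deceleration ≈ 17.6 m/s²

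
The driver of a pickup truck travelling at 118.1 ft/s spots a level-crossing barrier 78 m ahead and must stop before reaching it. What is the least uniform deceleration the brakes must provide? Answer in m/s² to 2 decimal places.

118.1 ft/s × 0.3048 = 35.9969 m/s.
v² = 2a·d ⇒ a = v²/(2d) = 35.9969² / (2 × 78.000) = 1295.777 / 156.000 = 8.3063 m/s².

Required deceleration ≈ 8.31 m/s²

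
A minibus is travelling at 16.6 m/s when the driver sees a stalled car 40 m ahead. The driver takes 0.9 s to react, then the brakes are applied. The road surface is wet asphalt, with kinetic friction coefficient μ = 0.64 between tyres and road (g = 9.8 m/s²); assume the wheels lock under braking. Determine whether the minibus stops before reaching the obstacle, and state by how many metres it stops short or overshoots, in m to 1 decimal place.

Yes — it stops 3.1 m short of the obstacle

a = μg = 0.64 × 9.8 = 6.272 m/s².
Reaction distance = 16.6000 × 0.9 = 14.940 m.
Braking distance = v²/(2a) = 275.560 / 12.544 = 21.967 m.
Total stopping distance = 14.940 + 21.967 = 36.907 m, vs 40 m available — it stops with 40 − 36.907 = 3.093 m to spare.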